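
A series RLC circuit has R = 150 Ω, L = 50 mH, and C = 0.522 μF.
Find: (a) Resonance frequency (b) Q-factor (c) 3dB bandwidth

Step 1 — Resonance condition Im(Z)=0 gives ω₀ = 1/√(LC).
Step 2 — ω₀ = 1/√(0.05·5.22e-07) = 6190 rad/s.
Step 3 — f₀ = ω₀/(2π) = 985.1 Hz.
Step 4 — Series Q: Q = ω₀L/R = 6190·0.05/150 = 2.063.
Step 5 — 3dB bandwidth: Δω = ω₀/Q = 3000 rad/s; BW = Δω/(2π) = 477.5 Hz.

(a) f₀ = 985.1 Hz  (b) Q = 2.063  (c) BW = 477.5 Hz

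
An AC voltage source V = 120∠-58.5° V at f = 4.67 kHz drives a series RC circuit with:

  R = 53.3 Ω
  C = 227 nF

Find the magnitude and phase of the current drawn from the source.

Step 1 — Angular frequency: ω = 2π·f = 2π·4670 = 2.934e+04 rad/s.
Step 2 — Component impedances:
  R: Z = R = 53.3 Ω
  C: Z = 1/(jωC) = -j/(ω·C) = 0 - j150.1 Ω
Step 3 — Series combination: Z_total = R + C = 53.3 - j150.1 Ω = 159.3∠-70.5° Ω.
Step 4 — Source phasor: V = 120∠-58.5° V = 62.7 - j102.3 V.
Step 5 — Ohm's law: I = V / Z_total = (62.7 - j102.3) / (53.3 - j150.1) = 0.7369 + j0.156 A.
Step 6 — Convert to polar: |I| = 0.7532 A, ∠I = 12.0°.

I = 0.7532∠12.0° A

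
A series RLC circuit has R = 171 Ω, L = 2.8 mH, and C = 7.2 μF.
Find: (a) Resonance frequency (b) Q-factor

Step 1 — Resonance condition Im(Z)=0 gives ω₀ = 1/√(LC).
Step 2 — ω₀ = 1/√(0.0028·7.2e-06) = 7043 rad/s.
Step 3 — f₀ = ω₀/(2π) = 1121 Hz.
Step 4 — Series Q: Q = ω₀L/R = 7043·0.0028/171 = 0.1153.

(a) f₀ = 1121 Hz  (b) Q = 0.1153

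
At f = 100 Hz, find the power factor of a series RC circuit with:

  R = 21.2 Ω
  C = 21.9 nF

Step 1 — Angular frequency: ω = 2π·f = 2π·100 = 628.3 rad/s.
Step 2 — Component impedances:
  R: Z = R = 21.2 Ω
  C: Z = 1/(jωC) = -j/(ω·C) = 0 - j7.267e+04 Ω
Step 3 — Series combination: Z_total = R + C = 21.2 - j7.267e+04 Ω = 7.267e+04∠-90.0° Ω.
Step 4 — Power factor: PF = cos(φ) = Re(Z)/|Z| = 21.2/7.267e+04 = 0.0002917.
Step 5 — Type: Im(Z) = -7.267e+04 ⇒ leading (phase φ = -90.0°).

PF = 0.0002917 (leading, φ = -90.0°)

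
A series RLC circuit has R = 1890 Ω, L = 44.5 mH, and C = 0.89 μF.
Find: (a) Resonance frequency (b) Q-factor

Step 1 — Resonance condition Im(Z)=0 gives ω₀ = 1/√(LC).
Step 2 — ω₀ = 1/√(0.0445·8.9e-07) = 5025 rad/s.
Step 3 — f₀ = ω₀/(2π) = 799.7 Hz.
Step 4 — Series Q: Q = ω₀L/R = 5025·0.0445/1890 = 0.1183.

(a) f₀ = 799.7 Hz  (b) Q = 0.1183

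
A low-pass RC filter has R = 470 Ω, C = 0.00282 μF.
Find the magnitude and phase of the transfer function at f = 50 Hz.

Step 1 — Angular frequency: ω = 2π·50 = 314.2 rad/s.
Step 2 — Transfer function: H(jω) = 1/(1 + jωRC).
Step 3 — Denominator: 1 + jωRC = 1 + j·314.2·470·2.82e-09 = 1 + j0.0004164.
Step 4 — H = 1 - j0.0004164.
Step 5 — Magnitude: |H| = 1 (-0.0 dB); phase: φ = -0.0°.

|H| = 1 (-0.0 dB), φ = -0.0°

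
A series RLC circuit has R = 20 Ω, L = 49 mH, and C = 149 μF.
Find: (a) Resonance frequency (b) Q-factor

Step 1 — Resonance condition Im(Z)=0 gives ω₀ = 1/√(LC).
Step 2 — ω₀ = 1/√(0.049·0.000149) = 370.1 rad/s.
Step 3 — f₀ = ω₀/(2π) = 58.9 Hz.
Step 4 — Series Q: Q = ω₀L/R = 370.1·0.049/20 = 0.9067.

(a) f₀ = 58.9 Hz  (b) Q = 0.9067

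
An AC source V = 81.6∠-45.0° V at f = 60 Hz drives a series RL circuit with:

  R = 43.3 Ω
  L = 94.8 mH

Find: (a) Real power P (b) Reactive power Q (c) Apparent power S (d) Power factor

Step 1 — Angular frequency: ω = 2π·f = 2π·60 = 377 rad/s.
Step 2 — Component impedances:
  R: Z = R = 43.3 Ω
  L: Z = jωL = j·377·0.0948 = 0 + j35.74 Ω
Step 3 — Series combination: Z_total = R + L = 43.3 + j35.74 Ω = 56.14∠39.5° Ω.
Step 4 — Source phasor: V = 81.6∠-45.0° V = 57.7 - j57.7 V.
Step 5 — Current: I = V / Z = 0.1384 - j1.447 A = 1.453∠-84.5° A.
Step 6 — Complex power: S = V·I* = 91.47 + j75.49 VA.
Step 7 — Real power: P = Re(S) = 91.47 W.
Step 8 — Reactive power: Q = Im(S) = 75.49 VAR.
Step 9 — Apparent power: |S| = 118.6 VA.
Step 10 — Power factor: PF = P/|S| = 0.7712 (lagging).

(a) P = 91.47 W  (b) Q = 75.49 VAR  (c) S = 118.6 VA  (d) PF = 0.7712 (lagging)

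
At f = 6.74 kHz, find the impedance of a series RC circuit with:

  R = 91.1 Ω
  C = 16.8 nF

Step 1 — Angular frequency: ω = 2π·f = 2π·6740 = 4.235e+04 rad/s.
Step 2 — Component impedances:
  R: Z = R = 91.1 Ω
  C: Z = 1/(jωC) = -j/(ω·C) = 0 - j1406 Ω
Step 3 — Series combination: Z_total = R + C = 91.1 - j1406 Ω = 1409∠-86.3° Ω.

Z = 91.1 - j1406 Ω = 1409∠-86.3° Ω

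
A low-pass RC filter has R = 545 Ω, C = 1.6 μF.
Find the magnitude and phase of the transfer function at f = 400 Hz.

Step 1 — Angular frequency: ω = 2π·400 = 2513 rad/s.
Step 2 — Transfer function: H(jω) = 1/(1 + jωRC).
Step 3 — Denominator: 1 + jωRC = 1 + j·2513·545·1.6e-06 = 1 + j2.192.
Step 4 — H = 0.1723 - j0.3777.
Step 5 — Magnitude: |H| = 0.4151 (-7.6 dB); phase: φ = -65.5°.

|H| = 0.4151 (-7.6 dB), φ = -65.5°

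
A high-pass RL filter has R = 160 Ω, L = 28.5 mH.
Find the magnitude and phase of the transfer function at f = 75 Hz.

Step 1 — Angular frequency: ω = 2π·75 = 471.2 rad/s.
Step 2 — Transfer function: H(jω) = jωL/(R + jωL).
Step 3 — Numerator jωL = j·13.43; denominator R + jωL = 160 + j13.43.
Step 4 — H = 0.006997 + j0.08335.
Step 5 — Magnitude: |H| = 0.08365 (-21.6 dB); phase: φ = 85.2°.

|H| = 0.08365 (-21.6 dB), φ = 85.2°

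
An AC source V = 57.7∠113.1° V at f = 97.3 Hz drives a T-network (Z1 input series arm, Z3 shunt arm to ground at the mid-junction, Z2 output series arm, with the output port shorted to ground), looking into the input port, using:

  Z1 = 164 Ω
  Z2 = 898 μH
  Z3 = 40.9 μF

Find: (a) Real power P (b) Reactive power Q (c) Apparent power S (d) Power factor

Step 1 — Angular frequency: ω = 2π·f = 2π·97.3 = 611.4 rad/s.
Step 2 — Component impedances:
  Z1: Z = R = 164 Ω
  Z2: Z = jωL = j·611.4·0.000898 = 0 + j0.549 Ω
  Z3: Z = 1/(jωC) = -j/(ω·C) = 0 - j39.99 Ω
Step 3 — With the output port shorted to ground, the output series arm Z2 runs from the junction to ground; the shunt arm Z3 also runs from the junction to ground. They appear in parallel: Z3 || Z2 = 0 + j0.5566 Ω.
Step 4 — Series with input arm Z1: Z_in = Z1 + (Z3 || Z2) = 164 + j0.5566 Ω = 164∠0.2° Ω.
Step 5 — Source phasor: V = 57.7∠113.1° V = -22.64 + j53.07 V.
Step 6 — Current: I = V / Z = -0.1369 + j0.3241 A = 0.3518∠112.9° A.
Step 7 — Complex power: S = V·I* = 20.3 + j0.0689 VA.
Step 8 — Real power: P = Re(S) = 20.3 W.
Step 9 — Reactive power: Q = Im(S) = 0.0689 VAR.
Step 10 — Apparent power: |S| = 20.3 VA.
Step 11 — Power factor: PF = P/|S| = 1 (lagging).

(a) P = 20.3 W  (b) Q = 0.0689 VAR  (c) S = 20.3 VA  (d) PF = 1 (lagging)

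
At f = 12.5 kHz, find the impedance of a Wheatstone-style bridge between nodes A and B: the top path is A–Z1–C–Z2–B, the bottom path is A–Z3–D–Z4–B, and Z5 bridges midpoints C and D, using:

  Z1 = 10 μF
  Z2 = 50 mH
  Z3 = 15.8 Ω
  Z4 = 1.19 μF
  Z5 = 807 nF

Step 1 — Angular frequency: ω = 2π·f = 2π·1.25e+04 = 7.854e+04 rad/s.
Step 2 — Component impedances:
  Z1: Z = 1/(jωC) = -j/(ω·C) = 0 - j1.273 Ω
  Z2: Z = jωL = j·7.854e+04·0.05 = 0 + j3927 Ω
  Z3: Z = R = 15.8 Ω
  Z4: Z = 1/(jωC) = -j/(ω·C) = 0 - j10.7 Ω
  Z5: Z = 1/(jωC) = -j/(ω·C) = 0 - j15.78 Ω
Step 3 — Bridge requires nodal analysis (the Z5 bridge couples midpoints C and D, so the two paths cannot be reduced to a simple series/parallel combination). Setting node B to ground and injecting 1 A at node A, the 3-node admittance system at A, C, D solves to V_A = Z_AB = 8.573 - j18.64 Ω = 20.52∠-65.3° Ω.

Z = 8.573 - j18.64 Ω = 20.52∠-65.3° Ω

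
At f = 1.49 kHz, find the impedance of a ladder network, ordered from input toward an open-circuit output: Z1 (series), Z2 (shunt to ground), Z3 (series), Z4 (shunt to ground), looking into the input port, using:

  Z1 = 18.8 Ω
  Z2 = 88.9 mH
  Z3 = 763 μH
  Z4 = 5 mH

Step 1 — Angular frequency: ω = 2π·f = 2π·1490 = 9362 rad/s.
Step 2 — Component impedances:
  Z1: Z = R = 18.8 Ω
  Z2: Z = jωL = j·9362·0.0889 = 0 + j832.3 Ω
  Z3: Z = jωL = j·9362·0.000763 = 0 + j7.143 Ω
  Z4: Z = jωL = j·9362·0.005 = 0 + j46.81 Ω
Step 3 — Ladder network (open output): work backward from the far end, alternating series and parallel combinations. Z_in = 18.8 + j50.67 Ω = 54.04∠69.6° Ω.

Z = 18.8 + j50.67 Ω = 54.04∠69.6° Ω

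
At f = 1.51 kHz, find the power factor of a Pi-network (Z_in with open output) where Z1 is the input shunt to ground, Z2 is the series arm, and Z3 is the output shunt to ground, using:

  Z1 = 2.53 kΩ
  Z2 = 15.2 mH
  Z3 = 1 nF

Step 1 — Angular frequency: ω = 2π·f = 2π·1510 = 9488 rad/s.
Step 2 — Component impedances:
  Z1: Z = R = 2530 Ω
  Z2: Z = jωL = j·9488·0.0152 = 0 + j144.2 Ω
  Z3: Z = 1/(jωC) = -j/(ω·C) = 0 - j1.054e+05 Ω
Step 3 — With open output, the series arm Z2 and the output shunt Z3 appear in series to ground: Z2 + Z3 = 0 - j1.053e+05 Ω.
Step 4 — Parallel with input shunt Z1: Z_in = Z1 || (Z2 + Z3) = 2529 - j60.78 Ω = 2529∠-1.4° Ω.
Step 5 — Power factor: PF = cos(φ) = Re(Z)/|Z| = 2528.5/2529.3 = 0.9997.
Step 6 — Type: Im(Z) = -60.78 ⇒ leading (phase φ = -1.4°).

PF = 0.9997 (leading, φ = -1.4°)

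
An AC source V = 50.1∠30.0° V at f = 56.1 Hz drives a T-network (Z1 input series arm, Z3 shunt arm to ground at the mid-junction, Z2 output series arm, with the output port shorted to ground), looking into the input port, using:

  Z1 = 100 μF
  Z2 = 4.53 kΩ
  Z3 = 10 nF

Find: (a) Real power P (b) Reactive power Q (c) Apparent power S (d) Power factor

Step 1 — Angular frequency: ω = 2π·f = 2π·56.1 = 352.5 rad/s.
Step 2 — Component impedances:
  Z1: Z = 1/(jωC) = -j/(ω·C) = 0 - j28.37 Ω
  Z2: Z = R = 4530 Ω
  Z3: Z = 1/(jωC) = -j/(ω·C) = 0 - j2.837e+05 Ω
Step 3 — With the output port shorted to ground, the output series arm Z2 runs from the junction to ground; the shunt arm Z3 also runs from the junction to ground. They appear in parallel: Z3 || Z2 = 4529 - j72.32 Ω.
Step 4 — Series with input arm Z1: Z_in = Z1 + (Z3 || Z2) = 4529 - j100.7 Ω = 4530∠-1.3° Ω.
Step 5 — Source phasor: V = 50.1∠30.0° V = 43.39 + j25.05 V.
Step 6 — Current: I = V / Z = 0.009453 + j0.005741 A = 0.01106∠31.3° A.
Step 7 — Complex power: S = V·I* = 0.554 - j0.01232 VA.
Step 8 — Real power: P = Re(S) = 0.554 W.
Step 9 — Reactive power: Q = Im(S) = -0.01232 VAR.
Step 10 — Apparent power: |S| = 0.5541 VA.
Step 11 — Power factor: PF = P/|S| = 0.9998 (leading).

(a) P = 0.554 W  (b) Q = -0.01232 VAR  (c) S = 0.5541 VA  (d) PF = 0.9998 (leading)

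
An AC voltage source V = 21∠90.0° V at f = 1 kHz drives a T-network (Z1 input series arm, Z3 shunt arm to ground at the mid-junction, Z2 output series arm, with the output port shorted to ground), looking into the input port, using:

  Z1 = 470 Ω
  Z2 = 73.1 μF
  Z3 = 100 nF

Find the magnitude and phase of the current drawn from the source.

Step 1 — Angular frequency: ω = 2π·f = 2π·1000 = 6283 rad/s.
Step 2 — Component impedances:
  Z1: Z = R = 470 Ω
  Z2: Z = 1/(jωC) = -j/(ω·C) = 0 - j2.177 Ω
  Z3: Z = 1/(jωC) = -j/(ω·C) = 0 - j1592 Ω
Step 3 — With the output port shorted to ground, the output series arm Z2 runs from the junction to ground; the shunt arm Z3 also runs from the junction to ground. They appear in parallel: Z3 || Z2 = 0 - j2.174 Ω.
Step 4 — Series with input arm Z1: Z_in = Z1 + (Z3 || Z2) = 470 - j2.174 Ω = 470∠-0.3° Ω.
Step 5 — Source phasor: V = 21∠90.0° V = 0 + j21 V.
Step 6 — Ohm's law: I = V / Z_total = (0 + j21) / (470 - j2.174) = -0.0002067 + j0.04468 A.
Step 7 — Convert to polar: |I| = 0.04468 A, ∠I = 90.3°.

I = 0.04468∠90.3° A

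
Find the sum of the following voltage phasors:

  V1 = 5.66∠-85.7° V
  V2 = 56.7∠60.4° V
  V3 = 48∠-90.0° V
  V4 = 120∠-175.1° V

Step 1 — Convert each phasor to rectangular form:
  V1 = 5.66·(cos(-85.7°) + j·sin(-85.7°)) = 0.4244 - j5.644 V
  V2 = 56.7·(cos(60.4°) + j·sin(60.4°)) = 28.01 + j49.3 V
  V3 = 48·(cos(-90.0°) + j·sin(-90.0°)) = 0 - j48 V
  V4 = 120·(cos(-175.1°) + j·sin(-175.1°)) = -119.6 - j10.25 V
Step 2 — Sum components: V_total = -91.13 - j14.59 V.
Step 3 — Convert to polar: |V_total| = 92.29 V, ∠V_total = -170.9°.

V_total = 92.29∠-170.9° V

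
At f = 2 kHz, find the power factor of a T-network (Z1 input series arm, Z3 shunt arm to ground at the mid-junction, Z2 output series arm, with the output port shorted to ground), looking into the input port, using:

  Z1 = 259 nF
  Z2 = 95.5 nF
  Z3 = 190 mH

Step 1 — Angular frequency: ω = 2π·f = 2π·2000 = 1.257e+04 rad/s.
Step 2 — Component impedances:
  Z1: Z = 1/(jωC) = -j/(ω·C) = 0 - j307.2 Ω
  Z2: Z = 1/(jωC) = -j/(ω·C) = 0 - j833.3 Ω
  Z3: Z = jωL = j·1.257e+04·0.19 = 0 + j2388 Ω
Step 3 — With the output port shorted to ground, the output series arm Z2 runs from the junction to ground; the shunt arm Z3 also runs from the junction to ground. They appear in parallel: Z3 || Z2 = 0 - j1280 Ω.
Step 4 — Series with input arm Z1: Z_in = Z1 + (Z3 || Z2) = 0 - j1587 Ω = 1587∠-90.0° Ω.
Step 5 — Power factor: PF = cos(φ) = Re(Z)/|Z| = 0/1587 = 0.
Step 6 — Type: Im(Z) = -1587 ⇒ leading (phase φ = -90.0°).

PF = 0 (leading, φ = -90.0°)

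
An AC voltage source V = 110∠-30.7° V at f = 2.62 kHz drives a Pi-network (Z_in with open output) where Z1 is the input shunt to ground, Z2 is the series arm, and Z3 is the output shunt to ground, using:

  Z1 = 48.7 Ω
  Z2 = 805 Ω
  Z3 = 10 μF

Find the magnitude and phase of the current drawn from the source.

Step 1 — Angular frequency: ω = 2π·f = 2π·2620 = 1.646e+04 rad/s.
Step 2 — Component impedances:
  Z1: Z = R = 48.7 Ω
  Z2: Z = R = 805 Ω
  Z3: Z = 1/(jωC) = -j/(ω·C) = 0 - j6.075 Ω
Step 3 — With open output, the series arm Z2 and the output shunt Z3 appear in series to ground: Z2 + Z3 = 805 - j6.075 Ω.
Step 4 — Parallel with input shunt Z1: Z_in = Z1 || (Z2 + Z3) = 45.92 - j0.01977 Ω = 45.92∠-0.0° Ω.
Step 5 — Source phasor: V = 110∠-30.7° V = 94.58 - j56.16 V.
Step 6 — Ohm's law: I = V / Z_total = (94.58 - j56.16) / (45.92 - j0.01977) = 2.06 - j1.222 A.
Step 7 — Convert to polar: |I| = 2.395 A, ∠I = -30.7°.

I = 2.395∠-30.7° A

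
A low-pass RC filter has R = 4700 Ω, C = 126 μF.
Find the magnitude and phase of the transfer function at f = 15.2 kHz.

Step 1 — Angular frequency: ω = 2π·1.52e+04 = 9.55e+04 rad/s.
Step 2 — Transfer function: H(jω) = 1/(1 + jωRC).
Step 3 — Denominator: 1 + jωRC = 1 + j·9.55e+04·4700·0.000126 = 1 + j5.656e+04.
Step 4 — H = 3.126e-10 - j1.768e-05.
Step 5 — Magnitude: |H| = 1.768e-05 (-95.0 dB); phase: φ = -90.0°.

|H| = 1.768e-05 (-95.0 dB), φ = -90.0°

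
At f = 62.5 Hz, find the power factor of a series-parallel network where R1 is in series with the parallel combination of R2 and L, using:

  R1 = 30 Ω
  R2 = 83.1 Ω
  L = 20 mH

Step 1 — Angular frequency: ω = 2π·f = 2π·62.5 = 392.7 rad/s.
Step 2 — Component impedances:
  R1: Z = R = 30 Ω
  R2: Z = R = 83.1 Ω
  L: Z = jωL = j·392.7·0.02 = 0 + j7.854 Ω
Step 3 — Parallel branch: R2 || L = 1/(1/R2 + 1/L) = 0.7357 + j7.784 Ω.
Step 4 — Series with R1: Z_total = R1 + (R2 || L) = 30.74 + j7.784 Ω = 31.71∠14.2° Ω.
Step 5 — Power factor: PF = cos(φ) = Re(Z)/|Z| = 30.74/31.71 = 0.9694.
Step 6 — Type: Im(Z) = 7.784 ⇒ lagging (phase φ = 14.2°).

PF = 0.9694 (lagging, φ = 14.2°)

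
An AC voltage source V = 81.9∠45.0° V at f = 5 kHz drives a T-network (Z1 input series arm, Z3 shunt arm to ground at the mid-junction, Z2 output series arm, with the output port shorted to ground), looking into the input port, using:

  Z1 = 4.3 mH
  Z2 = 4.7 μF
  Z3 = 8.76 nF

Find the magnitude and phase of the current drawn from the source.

Step 1 — Angular frequency: ω = 2π·f = 2π·5000 = 3.142e+04 rad/s.
Step 2 — Component impedances:
  Z1: Z = jωL = j·3.142e+04·0.0043 = 0 + j135.1 Ω
  Z2: Z = 1/(jωC) = -j/(ω·C) = 0 - j6.773 Ω
  Z3: Z = 1/(jωC) = -j/(ω·C) = 0 - j3634 Ω
Step 3 — With the output port shorted to ground, the output series arm Z2 runs from the junction to ground; the shunt arm Z3 also runs from the junction to ground. They appear in parallel: Z3 || Z2 = 0 - j6.76 Ω.
Step 4 — Series with input arm Z1: Z_in = Z1 + (Z3 || Z2) = 0 + j128.3 Ω = 128.3∠90.0° Ω.
Step 5 — Source phasor: V = 81.9∠45.0° V = 57.91 + j57.91 V.
Step 6 — Ohm's law: I = V / Z_total = (57.91 + j57.91) / (0 + j128.3) = 0.4513 - j0.4513 A.
Step 7 — Convert to polar: |I| = 0.6382 A, ∠I = -45.0°.

I = 0.6382∠-45.0° A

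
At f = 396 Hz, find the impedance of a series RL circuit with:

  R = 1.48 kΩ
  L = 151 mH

Step 1 — Angular frequency: ω = 2π·f = 2π·396 = 2488 rad/s.
Step 2 — Component impedances:
  R: Z = R = 1480 Ω
  L: Z = jωL = j·2488·0.151 = 0 + j375.7 Ω
Step 3 — Series combination: Z_total = R + L = 1480 + j375.7 Ω = 1527∠14.2° Ω.

Z = 1480 + j375.7 Ω = 1527∠14.2° Ω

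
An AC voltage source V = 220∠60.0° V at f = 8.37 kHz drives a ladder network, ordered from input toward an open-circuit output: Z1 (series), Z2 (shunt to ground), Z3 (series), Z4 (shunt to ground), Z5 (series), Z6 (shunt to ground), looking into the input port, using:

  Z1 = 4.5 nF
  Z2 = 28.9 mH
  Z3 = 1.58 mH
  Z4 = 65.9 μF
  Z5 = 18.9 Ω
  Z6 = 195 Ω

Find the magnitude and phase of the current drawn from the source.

Step 1 — Angular frequency: ω = 2π·f = 2π·8370 = 5.259e+04 rad/s.
Step 2 — Component impedances:
  Z1: Z = 1/(jωC) = -j/(ω·C) = 0 - j4226 Ω
  Z2: Z = jωL = j·5.259e+04·0.0289 = 0 + j1520 Ω
  Z3: Z = jωL = j·5.259e+04·0.00158 = 0 + j83.09 Ω
  Z4: Z = 1/(jωC) = -j/(ω·C) = 0 - j0.2885 Ω
  Z5: Z = R = 18.9 Ω
  Z6: Z = R = 195 Ω
Step 3 — Ladder network (open output): work backward from the far end, alternating series and parallel combinations. Z_in = 0.00035 - j4147 Ω = 4147∠-90.0° Ω.
Step 4 — Source phasor: V = 220∠60.0° V = 110 + j190.5 V.
Step 5 — Ohm's law: I = V / Z_total = (110 + j190.5) / (0.00035 - j4147) = -0.04594 + j0.02653 A.
Step 6 — Convert to polar: |I| = 0.05305 A, ∠I = 150.0°.

I = 0.05305∠150.0° A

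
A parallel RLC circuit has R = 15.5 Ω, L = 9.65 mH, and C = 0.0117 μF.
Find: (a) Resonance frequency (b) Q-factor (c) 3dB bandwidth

Step 1 — Resonance: ω₀ = 1/√(LC) = 1/√(0.00965·1.17e-08) = 9.411e+04 rad/s.
Step 2 — f₀ = ω₀/(2π) = 1.498e+04 Hz.
Step 3 — Parallel Q: Q = R/(ω₀L) = 15.5/(9.411e+04·0.00965) = 0.01707.
Step 4 — Bandwidth: Δω = ω₀/Q = 5.514e+06 rad/s; BW = Δω/(2π) = 8.776e+05 Hz.

(a) f₀ = 1.498e+04 Hz  (b) Q = 0.01707  (c) BW = 8.776e+05 Hz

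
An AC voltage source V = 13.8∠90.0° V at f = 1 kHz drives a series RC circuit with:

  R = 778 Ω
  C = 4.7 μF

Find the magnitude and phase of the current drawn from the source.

Step 1 — Angular frequency: ω = 2π·f = 2π·1000 = 6283 rad/s.
Step 2 — Component impedances:
  R: Z = R = 778 Ω
  C: Z = 1/(jωC) = -j/(ω·C) = 0 - j33.86 Ω
Step 3 — Series combination: Z_total = R + C = 778 - j33.86 Ω = 778.7∠-2.5° Ω.
Step 4 — Source phasor: V = 13.8∠90.0° V = 0 + j13.8 V.
Step 5 — Ohm's law: I = V / Z_total = (0 + j13.8) / (778 - j33.86) = -0.0007706 + j0.0177 A.
Step 6 — Convert to polar: |I| = 0.01772 A, ∠I = 92.5°.

I = 0.01772∠92.5° A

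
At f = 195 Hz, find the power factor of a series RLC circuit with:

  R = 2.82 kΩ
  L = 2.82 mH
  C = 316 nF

Step 1 — Angular frequency: ω = 2π·f = 2π·195 = 1225 rad/s.
Step 2 — Component impedances:
  R: Z = R = 2820 Ω
  L: Z = jωL = j·1225·0.00282 = 0 + j3.455 Ω
  C: Z = 1/(jωC) = -j/(ω·C) = 0 - j2583 Ω
Step 3 — Series combination: Z_total = R + L + C = 2820 - j2579 Ω = 3822∠-42.4° Ω.
Step 4 — Power factor: PF = cos(φ) = Re(Z)/|Z| = 2820/3821.7 = 0.7379.
Step 5 — Type: Im(Z) = -2579 ⇒ leading (phase φ = -42.4°).

PF = 0.7379 (leading, φ = -42.4°)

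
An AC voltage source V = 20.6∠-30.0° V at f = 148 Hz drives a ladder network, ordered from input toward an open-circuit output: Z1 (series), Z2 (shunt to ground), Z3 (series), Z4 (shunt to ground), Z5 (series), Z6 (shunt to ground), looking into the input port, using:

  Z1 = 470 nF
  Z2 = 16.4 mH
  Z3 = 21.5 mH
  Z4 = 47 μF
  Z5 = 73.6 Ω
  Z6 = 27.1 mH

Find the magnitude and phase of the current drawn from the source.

Step 1 — Angular frequency: ω = 2π·f = 2π·148 = 929.9 rad/s.
Step 2 — Component impedances:
  Z1: Z = 1/(jωC) = -j/(ω·C) = 0 - j2288 Ω
  Z2: Z = jωL = j·929.9·0.0164 = 0 + j15.25 Ω
  Z3: Z = jωL = j·929.9·0.0215 = 0 + j19.99 Ω
  Z4: Z = 1/(jωC) = -j/(ω·C) = 0 - j22.88 Ω
  Z5: Z = R = 73.6 Ω
  Z6: Z = jωL = j·929.9·0.0271 = 0 + j25.2 Ω
Step 3 — Ladder network (open output): work backward from the far end, alternating series and parallel combinations. Z_in = 8.353 - j2287 Ω = 2287∠-89.8° Ω.
Step 4 — Source phasor: V = 20.6∠-30.0° V = 17.84 - j10.3 V.
Step 5 — Ohm's law: I = V / Z_total = (17.84 - j10.3) / (8.353 - j2287) = 0.004532 + j0.007784 A.
Step 6 — Convert to polar: |I| = 0.009007 A, ∠I = 59.8°.

I = 0.009007∠59.8° A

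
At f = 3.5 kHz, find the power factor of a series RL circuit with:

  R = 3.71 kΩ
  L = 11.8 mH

Step 1 — Angular frequency: ω = 2π·f = 2π·3500 = 2.199e+04 rad/s.
Step 2 — Component impedances:
  R: Z = R = 3710 Ω
  L: Z = jωL = j·2.199e+04·0.0118 = 0 + j259.5 Ω
Step 3 — Series combination: Z_total = R + L = 3710 + j259.5 Ω = 3719∠4.0° Ω.
Step 4 — Power factor: PF = cos(φ) = Re(Z)/|Z| = 3710/3719 = 0.9976.
Step 5 — Type: Im(Z) = 259.5 ⇒ lagging (phase φ = 4.0°).

PF = 0.9976 (lagging, φ = 4.0°)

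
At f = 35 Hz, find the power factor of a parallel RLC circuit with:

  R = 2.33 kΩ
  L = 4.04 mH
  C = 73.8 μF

Step 1 — Angular frequency: ω = 2π·f = 2π·35 = 219.9 rad/s.
Step 2 — Component impedances:
  R: Z = R = 2330 Ω
  L: Z = jωL = j·219.9·0.00404 = 0 + j0.8884 Ω
  C: Z = 1/(jωC) = -j/(ω·C) = 0 - j61.62 Ω
Step 3 — Parallel combination: 1/Z_total = 1/R + 1/L + 1/C; Z_total = 0.0003488 + j0.9014 Ω = 0.9014∠90.0° Ω.
Step 4 — Power factor: PF = cos(φ) = Re(Z)/|Z| = 0.00034875/0.90144 = 0.0003869.
Step 5 — Type: Im(Z) = 0.9014 ⇒ lagging (phase φ = 90.0°).

PF = 0.0003869 (lagging, φ = 90.0°)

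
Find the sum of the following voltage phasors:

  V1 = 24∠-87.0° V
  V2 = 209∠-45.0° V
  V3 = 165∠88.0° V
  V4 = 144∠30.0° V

Step 1 — Convert each phasor to rectangular form:
  V1 = 24·(cos(-87.0°) + j·sin(-87.0°)) = 1.256 - j23.97 V
  V2 = 209·(cos(-45.0°) + j·sin(-45.0°)) = 147.8 - j147.8 V
  V3 = 165·(cos(88.0°) + j·sin(88.0°)) = 5.758 + j164.9 V
  V4 = 144·(cos(30.0°) + j·sin(30.0°)) = 124.7 + j72 V
Step 2 — Sum components: V_total = 279.5 + j65.15 V.
Step 3 — Convert to polar: |V_total| = 287 V, ∠V_total = 13.1°.

V_total = 287∠13.1° V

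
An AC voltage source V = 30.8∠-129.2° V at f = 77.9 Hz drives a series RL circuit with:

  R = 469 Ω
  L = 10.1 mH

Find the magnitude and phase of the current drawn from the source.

Step 1 — Angular frequency: ω = 2π·f = 2π·77.9 = 489.5 rad/s.
Step 2 — Component impedances:
  R: Z = R = 469 Ω
  L: Z = jωL = j·489.5·0.0101 = 0 + j4.944 Ω
Step 3 — Series combination: Z_total = R + L = 469 + j4.944 Ω = 469∠0.6° Ω.
Step 4 — Source phasor: V = 30.8∠-129.2° V = -19.47 - j23.87 V.
Step 5 — Ohm's law: I = V / Z_total = (-19.47 - j23.87) / (469 + j4.944) = -0.04204 - j0.05045 A.
Step 6 — Convert to polar: |I| = 0.06567 A, ∠I = -129.8°.

I = 0.06567∠-129.8° A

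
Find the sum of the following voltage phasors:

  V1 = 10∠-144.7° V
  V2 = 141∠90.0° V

Step 1 — Convert each phasor to rectangular form:
  V1 = 10·(cos(-144.7°) + j·sin(-144.7°)) = -8.161 - j5.779 V
  V2 = 141·(cos(90.0°) + j·sin(90.0°)) = 0 + j141 V
Step 2 — Sum components: V_total = -8.161 + j135.2 V.
Step 3 — Convert to polar: |V_total| = 135.5 V, ∠V_total = 93.5°.

V_total = 135.5∠93.5° V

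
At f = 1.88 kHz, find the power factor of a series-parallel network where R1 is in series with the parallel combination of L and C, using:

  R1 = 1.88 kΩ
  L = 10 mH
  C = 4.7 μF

Step 1 — Angular frequency: ω = 2π·f = 2π·1880 = 1.181e+04 rad/s.
Step 2 — Component impedances:
  R1: Z = R = 1880 Ω
  L: Z = jωL = j·1.181e+04·0.01 = 0 + j118.1 Ω
  C: Z = 1/(jωC) = -j/(ω·C) = 0 - j18.01 Ω
Step 3 — Parallel branch: L || C = 1/(1/L + 1/C) = 0 - j21.25 Ω.
Step 4 — Series with R1: Z_total = R1 + (L || C) = 1880 - j21.25 Ω = 1880∠-0.6° Ω.
Step 5 — Power factor: PF = cos(φ) = Re(Z)/|Z| = 1880/1880.1 = 0.9999.
Step 6 — Type: Im(Z) = -21.25 ⇒ leading (phase φ = -0.6°).

PF = 0.9999 (leading, φ = -0.6°)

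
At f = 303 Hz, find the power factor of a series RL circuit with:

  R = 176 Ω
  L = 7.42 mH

Step 1 — Angular frequency: ω = 2π·f = 2π·303 = 1904 rad/s.
Step 2 — Component impedances:
  R: Z = R = 176 Ω
  L: Z = jωL = j·1904·0.00742 = 0 + j14.13 Ω
Step 3 — Series combination: Z_total = R + L = 176 + j14.13 Ω = 176.6∠4.6° Ω.
Step 4 — Power factor: PF = cos(φ) = Re(Z)/|Z| = 176/176.57 = 0.9968.
Step 5 — Type: Im(Z) = 14.13 ⇒ lagging (phase φ = 4.6°).

PF = 0.9968 (lagging, φ = 4.6°)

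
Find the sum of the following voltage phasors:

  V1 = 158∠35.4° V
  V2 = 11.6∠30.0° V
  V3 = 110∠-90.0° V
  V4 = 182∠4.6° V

Step 1 — Convert each phasor to rectangular form:
  V1 = 158·(cos(35.4°) + j·sin(35.4°)) = 128.8 + j91.53 V
  V2 = 11.6·(cos(30.0°) + j·sin(30.0°)) = 10.05 + j5.8 V
  V3 = 110·(cos(-90.0°) + j·sin(-90.0°)) = 0 - j110 V
  V4 = 182·(cos(4.6°) + j·sin(4.6°)) = 181.4 + j14.6 V
Step 2 — Sum components: V_total = 320.2 + j1.923 V.
Step 3 — Convert to polar: |V_total| = 320.3 V, ∠V_total = 0.3°.

V_total = 320.3∠0.3° V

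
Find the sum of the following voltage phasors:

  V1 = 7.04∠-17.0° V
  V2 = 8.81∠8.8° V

Step 1 — Convert each phasor to rectangular form:
  V1 = 7.04·(cos(-17.0°) + j·sin(-17.0°)) = 6.732 - j2.058 V
  V2 = 8.81·(cos(8.8°) + j·sin(8.8°)) = 8.706 + j1.348 V
Step 2 — Sum components: V_total = 15.44 - j0.7105 V.
Step 3 — Convert to polar: |V_total| = 15.46 V, ∠V_total = -2.6°.

V_total = 15.46∠-2.6° V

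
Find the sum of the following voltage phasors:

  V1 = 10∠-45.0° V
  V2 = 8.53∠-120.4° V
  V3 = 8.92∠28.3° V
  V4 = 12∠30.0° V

Step 1 — Convert each phasor to rectangular form:
  V1 = 10·(cos(-45.0°) + j·sin(-45.0°)) = 7.071 - j7.071 V
  V2 = 8.53·(cos(-120.4°) + j·sin(-120.4°)) = -4.316 - j7.357 V
  V3 = 8.92·(cos(28.3°) + j·sin(28.3°)) = 7.854 + j4.229 V
  V4 = 12·(cos(30.0°) + j·sin(30.0°)) = 10.39 + j6 V
Step 2 — Sum components: V_total = 21 - j4.199 V.
Step 3 — Convert to polar: |V_total| = 21.42 V, ∠V_total = -11.3°.

V_total = 21.42∠-11.3° V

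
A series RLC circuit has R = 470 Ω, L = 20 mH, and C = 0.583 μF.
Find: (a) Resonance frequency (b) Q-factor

Step 1 — Resonance condition Im(Z)=0 gives ω₀ = 1/√(LC).
Step 2 — ω₀ = 1/√(0.02·5.83e-07) = 9261 rad/s.
Step 3 — f₀ = ω₀/(2π) = 1474 Hz.
Step 4 — Series Q: Q = ω₀L/R = 9261·0.02/470 = 0.3941.

(a) f₀ = 1474 Hz  (b) Q = 0.3941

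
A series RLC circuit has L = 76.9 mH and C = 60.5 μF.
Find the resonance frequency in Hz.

Step 1 — Resonance condition Im(Z)=0 gives ω₀ = 1/√(LC).
Step 2 — ω₀ = 1/√(0.0769·6.05e-05) = 463.6 rad/s.
Step 3 — f₀ = ω₀/(2π) = 73.79 Hz.

f₀ = 73.79 Hz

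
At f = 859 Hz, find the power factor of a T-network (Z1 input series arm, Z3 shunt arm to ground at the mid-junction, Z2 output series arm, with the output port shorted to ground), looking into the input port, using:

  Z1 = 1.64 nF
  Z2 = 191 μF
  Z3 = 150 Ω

Step 1 — Angular frequency: ω = 2π·f = 2π·859 = 5397 rad/s.
Step 2 — Component impedances:
  Z1: Z = 1/(jωC) = -j/(ω·C) = 0 - j1.13e+05 Ω
  Z2: Z = 1/(jωC) = -j/(ω·C) = 0 - j0.97 Ω
  Z3: Z = R = 150 Ω
Step 3 — With the output port shorted to ground, the output series arm Z2 runs from the junction to ground; the shunt arm Z3 also runs from the junction to ground. They appear in parallel: Z3 || Z2 = 0.006273 - j0.97 Ω.
Step 4 — Series with input arm Z1: Z_in = Z1 + (Z3 || Z2) = 0.006273 - j1.13e+05 Ω = 1.13e+05∠-90.0° Ω.
Step 5 — Power factor: PF = cos(φ) = Re(Z)/|Z| = 0.00627304/112976 = 5.553e-08.
Step 6 — Type: Im(Z) = -1.13e+05 ⇒ leading (phase φ = -90.0°).

PF = 5.553e-08 (leading, φ = -90.0°)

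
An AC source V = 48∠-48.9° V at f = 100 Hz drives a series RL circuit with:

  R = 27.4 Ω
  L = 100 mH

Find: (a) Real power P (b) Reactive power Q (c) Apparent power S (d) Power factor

Step 1 — Angular frequency: ω = 2π·f = 2π·100 = 628.3 rad/s.
Step 2 — Component impedances:
  R: Z = R = 27.4 Ω
  L: Z = jωL = j·628.3·0.1 = 0 + j62.83 Ω
Step 3 — Series combination: Z_total = R + L = 27.4 + j62.83 Ω = 68.55∠66.4° Ω.
Step 4 — Source phasor: V = 48∠-48.9° V = 31.55 - j36.17 V.
Step 5 — Current: I = V / Z = -0.2997 - j0.6329 A = 0.7003∠-115.3° A.
Step 6 — Complex power: S = V·I* = 13.44 + j30.81 VA.
Step 7 — Real power: P = Re(S) = 13.44 W.
Step 8 — Reactive power: Q = Im(S) = 30.81 VAR.
Step 9 — Apparent power: |S| = 33.61 VA.
Step 10 — Power factor: PF = P/|S| = 0.3997 (lagging).

(a) P = 13.44 W  (b) Q = 30.81 VAR  (c) S = 33.61 VA  (d) PF = 0.3997 (lagging)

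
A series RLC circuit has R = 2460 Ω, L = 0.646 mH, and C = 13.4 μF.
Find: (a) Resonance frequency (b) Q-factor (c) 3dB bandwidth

Step 1 — Resonance condition Im(Z)=0 gives ω₀ = 1/√(LC).
Step 2 — ω₀ = 1/√(0.000646·1.34e-05) = 1.075e+04 rad/s.
Step 3 — f₀ = ω₀/(2π) = 1711 Hz.
Step 4 — Series Q: Q = ω₀L/R = 1.075e+04·0.000646/2460 = 0.002822.
Step 5 — 3dB bandwidth: Δω = ω₀/Q = 3.808e+06 rad/s; BW = Δω/(2π) = 6.061e+05 Hz.

(a) f₀ = 1711 Hz  (b) Q = 0.002822  (c) BW = 6.061e+05 Hz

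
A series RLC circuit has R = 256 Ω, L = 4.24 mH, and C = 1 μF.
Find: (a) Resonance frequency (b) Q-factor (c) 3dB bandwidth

Step 1 — Resonance condition Im(Z)=0 gives ω₀ = 1/√(LC).
Step 2 — ω₀ = 1/√(0.00424·1e-06) = 1.536e+04 rad/s.
Step 3 — f₀ = ω₀/(2π) = 2444 Hz.
Step 4 — Series Q: Q = ω₀L/R = 1.536e+04·0.00424/256 = 0.2544.
Step 5 — 3dB bandwidth: Δω = ω₀/Q = 6.038e+04 rad/s; BW = Δω/(2π) = 9609 Hz.

(a) f₀ = 2444 Hz  (b) Q = 0.2544  (c) BW = 9609 Hz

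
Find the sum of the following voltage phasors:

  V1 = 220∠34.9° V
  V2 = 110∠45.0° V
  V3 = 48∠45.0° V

Step 1 — Convert each phasor to rectangular form:
  V1 = 220·(cos(34.9°) + j·sin(34.9°)) = 180.4 + j125.9 V
  V2 = 110·(cos(45.0°) + j·sin(45.0°)) = 77.78 + j77.78 V
  V3 = 48·(cos(45.0°) + j·sin(45.0°)) = 33.94 + j33.94 V
Step 2 — Sum components: V_total = 292.2 + j237.6 V.
Step 3 — Convert to polar: |V_total| = 376.6 V, ∠V_total = 39.1°.

V_total = 376.6∠39.1° V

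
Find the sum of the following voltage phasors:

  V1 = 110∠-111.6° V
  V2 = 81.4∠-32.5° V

Step 1 — Convert each phasor to rectangular form:
  V1 = 110·(cos(-111.6°) + j·sin(-111.6°)) = -40.49 - j102.3 V
  V2 = 81.4·(cos(-32.5°) + j·sin(-32.5°)) = 68.65 - j43.74 V
Step 2 — Sum components: V_total = 28.16 - j146 V.
Step 3 — Convert to polar: |V_total| = 148.7 V, ∠V_total = -79.1°.

V_total = 148.7∠-79.1° V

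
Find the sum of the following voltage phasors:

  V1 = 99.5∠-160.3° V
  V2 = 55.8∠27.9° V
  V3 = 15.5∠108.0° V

Step 1 — Convert each phasor to rectangular form:
  V1 = 99.5·(cos(-160.3°) + j·sin(-160.3°)) = -93.68 - j33.54 V
  V2 = 55.8·(cos(27.9°) + j·sin(27.9°)) = 49.31 + j26.11 V
  V3 = 15.5·(cos(108.0°) + j·sin(108.0°)) = -4.79 + j14.74 V
Step 2 — Sum components: V_total = -49.15 + j7.311 V.
Step 3 — Convert to polar: |V_total| = 49.69 V, ∠V_total = 171.5°.

V_total = 49.69∠171.5° V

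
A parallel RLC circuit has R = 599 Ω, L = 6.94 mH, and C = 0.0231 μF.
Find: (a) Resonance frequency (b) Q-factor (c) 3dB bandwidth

Step 1 — Resonance: ω₀ = 1/√(LC) = 1/√(0.00694·2.31e-08) = 7.898e+04 rad/s.
Step 2 — f₀ = ω₀/(2π) = 1.257e+04 Hz.
Step 3 — Parallel Q: Q = R/(ω₀L) = 599/(7.898e+04·0.00694) = 1.093.
Step 4 — Bandwidth: Δω = ω₀/Q = 7.227e+04 rad/s; BW = Δω/(2π) = 1.15e+04 Hz.

(a) f₀ = 1.257e+04 Hz  (b) Q = 1.093  (c) BW = 1.15e+04 Hz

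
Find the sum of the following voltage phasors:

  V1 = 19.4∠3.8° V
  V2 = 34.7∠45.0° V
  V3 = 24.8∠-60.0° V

Step 1 — Convert each phasor to rectangular form:
  V1 = 19.4·(cos(3.8°) + j·sin(3.8°)) = 19.36 + j1.286 V
  V2 = 34.7·(cos(45.0°) + j·sin(45.0°)) = 24.54 + j24.54 V
  V3 = 24.8·(cos(-60.0°) + j·sin(-60.0°)) = 12.4 - j21.48 V
Step 2 — Sum components: V_total = 56.29 + j4.345 V.
Step 3 — Convert to polar: |V_total| = 56.46 V, ∠V_total = 4.4°.

V_total = 56.46∠4.4° V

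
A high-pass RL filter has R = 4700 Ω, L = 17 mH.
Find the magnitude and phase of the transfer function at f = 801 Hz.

Step 1 — Angular frequency: ω = 2π·801 = 5033 rad/s.
Step 2 — Transfer function: H(jω) = jωL/(R + jωL).
Step 3 — Numerator jωL = j·85.56; denominator R + jωL = 4700 + j85.56.
Step 4 — H = 0.0003313 + j0.0182.
Step 5 — Magnitude: |H| = 0.0182 (-34.8 dB); phase: φ = 89.0°.

|H| = 0.0182 (-34.8 dB), φ = 89.0°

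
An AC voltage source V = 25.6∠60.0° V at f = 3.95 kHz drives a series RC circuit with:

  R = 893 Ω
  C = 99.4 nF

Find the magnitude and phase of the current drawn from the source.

Step 1 — Angular frequency: ω = 2π·f = 2π·3950 = 2.482e+04 rad/s.
Step 2 — Component impedances:
  R: Z = R = 893 Ω
  C: Z = 1/(jωC) = -j/(ω·C) = 0 - j405.4 Ω
Step 3 — Series combination: Z_total = R + C = 893 - j405.4 Ω = 980.7∠-24.4° Ω.
Step 4 — Source phasor: V = 25.6∠60.0° V = 12.8 + j22.17 V.
Step 5 — Ohm's law: I = V / Z_total = (12.8 + j22.17) / (893 - j405.4) = 0.002541 + j0.02598 A.
Step 6 — Convert to polar: |I| = 0.0261 A, ∠I = 84.4°.

I = 0.0261∠84.4° A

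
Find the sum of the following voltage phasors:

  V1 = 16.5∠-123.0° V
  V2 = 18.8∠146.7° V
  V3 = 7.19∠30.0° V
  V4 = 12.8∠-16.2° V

Step 1 — Convert each phasor to rectangular form:
  V1 = 16.5·(cos(-123.0°) + j·sin(-123.0°)) = -8.987 - j13.84 V
  V2 = 18.8·(cos(146.7°) + j·sin(146.7°)) = -15.71 + j10.32 V
  V3 = 7.19·(cos(30.0°) + j·sin(30.0°)) = 6.227 + j3.595 V
  V4 = 12.8·(cos(-16.2°) + j·sin(-16.2°)) = 12.29 - j3.571 V
Step 2 — Sum components: V_total = -6.181 - j3.493 V.
Step 3 — Convert to polar: |V_total| = 7.1 V, ∠V_total = -150.5°.

V_total = 7.1∠-150.5° V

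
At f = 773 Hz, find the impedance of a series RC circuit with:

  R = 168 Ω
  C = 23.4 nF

Step 1 — Angular frequency: ω = 2π·f = 2π·773 = 4857 rad/s.
Step 2 — Component impedances:
  R: Z = R = 168 Ω
  C: Z = 1/(jωC) = -j/(ω·C) = 0 - j8799 Ω
Step 3 — Series combination: Z_total = R + C = 168 - j8799 Ω = 8800∠-88.9° Ω.

Z = 168 - j8799 Ω = 8800∠-88.9° Ω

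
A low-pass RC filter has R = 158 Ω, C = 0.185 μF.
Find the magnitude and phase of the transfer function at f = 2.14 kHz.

Step 1 — Angular frequency: ω = 2π·2140 = 1.345e+04 rad/s.
Step 2 — Transfer function: H(jω) = 1/(1 + jωRC).
Step 3 — Denominator: 1 + jωRC = 1 + j·1.345e+04·158·1.85e-07 = 1 + j0.393.
Step 4 — H = 0.8662 - j0.3404.
Step 5 — Magnitude: |H| = 0.9307 (-0.6 dB); phase: φ = -21.5°.

|H| = 0.9307 (-0.6 dB), φ = -21.5°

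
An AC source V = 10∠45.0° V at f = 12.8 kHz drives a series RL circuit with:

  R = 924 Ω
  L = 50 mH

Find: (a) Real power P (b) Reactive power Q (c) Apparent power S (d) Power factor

Step 1 — Angular frequency: ω = 2π·f = 2π·1.28e+04 = 8.042e+04 rad/s.
Step 2 — Component impedances:
  R: Z = R = 924 Ω
  L: Z = jωL = j·8.042e+04·0.05 = 0 + j4021 Ω
Step 3 — Series combination: Z_total = R + L = 924 + j4021 Ω = 4126∠77.1° Ω.
Step 4 — Source phasor: V = 10∠45.0° V = 7.071 + j7.071 V.
Step 5 — Current: I = V / Z = 0.002054 - j0.001286 A = 0.002424∠-32.1° A.
Step 6 — Complex power: S = V·I* = 0.005428 + j0.02362 VA.
Step 7 — Real power: P = Re(S) = 0.005428 W.
Step 8 — Reactive power: Q = Im(S) = 0.02362 VAR.
Step 9 — Apparent power: |S| = 0.02424 VA.
Step 10 — Power factor: PF = P/|S| = 0.2239 (lagging).

(a) P = 0.005428 W  (b) Q = 0.02362 VAR  (c) S = 0.02424 VA  (d) PF = 0.2239 (lagging)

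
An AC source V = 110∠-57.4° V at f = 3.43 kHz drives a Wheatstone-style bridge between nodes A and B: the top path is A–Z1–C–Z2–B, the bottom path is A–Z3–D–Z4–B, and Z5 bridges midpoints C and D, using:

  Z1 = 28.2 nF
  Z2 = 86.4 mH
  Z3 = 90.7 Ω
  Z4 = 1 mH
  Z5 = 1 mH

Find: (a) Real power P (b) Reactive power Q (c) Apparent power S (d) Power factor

Step 1 — Angular frequency: ω = 2π·f = 2π·3430 = 2.155e+04 rad/s.
Step 2 — Component impedances:
  Z1: Z = 1/(jωC) = -j/(ω·C) = 0 - j1645 Ω
  Z2: Z = jωL = j·2.155e+04·0.0864 = 0 + j1862 Ω
  Z3: Z = R = 90.7 Ω
  Z4: Z = jωL = j·2.155e+04·0.001 = 0 + j21.55 Ω
  Z5: Z = jωL = j·2.155e+04·0.001 = 0 + j21.55 Ω
Step 3 — Bridge requires nodal analysis (the Z5 bridge couples midpoints C and D, so the two paths cannot be reduced to a simple series/parallel combination). Setting node B to ground and injecting 1 A at node A, the 3-node admittance system at A, C, D solves to V_A = Z_AB = 90.45 + j16.26 Ω = 91.89∠10.2° Ω.
Step 4 — Source phasor: V = 110∠-57.4° V = 59.26 - j92.67 V.
Step 5 — Current: I = V / Z = 0.4564 - j1.107 A = 1.197∠-67.6° A.
Step 6 — Complex power: S = V·I* = 129.6 + j23.29 VA.
Step 7 — Real power: P = Re(S) = 129.6 W.
Step 8 — Reactive power: Q = Im(S) = 23.29 VAR.
Step 9 — Apparent power: |S| = 131.7 VA.
Step 10 — Power factor: PF = P/|S| = 0.9842 (lagging).

(a) P = 129.6 W  (b) Q = 23.29 VAR  (c) S = 131.7 VA  (d) PF = 0.9842 (lagging)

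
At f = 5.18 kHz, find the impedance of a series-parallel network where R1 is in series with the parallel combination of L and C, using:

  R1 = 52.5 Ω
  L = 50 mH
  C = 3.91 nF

Step 1 — Angular frequency: ω = 2π·f = 2π·5180 = 3.255e+04 rad/s.
Step 2 — Component impedances:
  R1: Z = R = 52.5 Ω
  L: Z = jωL = j·3.255e+04·0.05 = 0 + j1627 Ω
  C: Z = 1/(jωC) = -j/(ω·C) = 0 - j7858 Ω
Step 3 — Parallel branch: L || C = 1/(1/L + 1/C) = 0 + j2052 Ω.
Step 4 — Series with R1: Z_total = R1 + (L || C) = 52.5 + j2052 Ω = 2053∠88.5° Ω.

Z = 52.5 + j2052 Ω = 2053∠88.5° Ω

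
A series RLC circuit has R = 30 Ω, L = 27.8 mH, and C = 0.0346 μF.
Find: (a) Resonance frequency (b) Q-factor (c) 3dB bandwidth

Step 1 — Resonance condition Im(Z)=0 gives ω₀ = 1/√(LC).
Step 2 — ω₀ = 1/√(0.0278·3.46e-08) = 3.224e+04 rad/s.
Step 3 — f₀ = ω₀/(2π) = 5132 Hz.
Step 4 — Series Q: Q = ω₀L/R = 3.224e+04·0.0278/30 = 29.88.
Step 5 — 3dB bandwidth: Δω = ω₀/Q = 1079 rad/s; BW = Δω/(2π) = 171.7 Hz.

(a) f₀ = 5132 Hz  (b) Q = 29.88  (c) BW = 171.7 Hz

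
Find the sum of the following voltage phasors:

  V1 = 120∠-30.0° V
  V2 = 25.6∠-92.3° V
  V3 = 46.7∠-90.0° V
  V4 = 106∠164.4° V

Step 1 — Convert each phasor to rectangular form:
  V1 = 120·(cos(-30.0°) + j·sin(-30.0°)) = 103.9 - j60 V
  V2 = 25.6·(cos(-92.3°) + j·sin(-92.3°)) = -1.027 - j25.58 V
  V3 = 46.7·(cos(-90.0°) + j·sin(-90.0°)) = 0 - j46.7 V
  V4 = 106·(cos(164.4°) + j·sin(164.4°)) = -102.1 + j28.51 V
Step 2 — Sum components: V_total = 0.8004 - j103.8 V.
Step 3 — Convert to polar: |V_total| = 103.8 V, ∠V_total = -89.6°.

V_total = 103.8∠-89.6° V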